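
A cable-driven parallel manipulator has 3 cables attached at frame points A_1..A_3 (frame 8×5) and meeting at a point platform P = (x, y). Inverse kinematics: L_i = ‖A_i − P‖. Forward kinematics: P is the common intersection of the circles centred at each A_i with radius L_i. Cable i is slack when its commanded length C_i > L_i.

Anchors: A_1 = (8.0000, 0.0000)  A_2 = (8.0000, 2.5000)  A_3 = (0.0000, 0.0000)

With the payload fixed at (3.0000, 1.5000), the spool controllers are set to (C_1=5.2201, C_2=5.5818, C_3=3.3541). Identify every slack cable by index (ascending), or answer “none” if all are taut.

2

cable 1: L_1 = ‖A_1−P‖ = 5.2202;  C_1 = 5.2201 → taut
cable 2: L_2 = ‖A_2−P‖ = 5.0990;  C_2 = 5.5818 → slack
cable 3: L_3 = ‖A_3−P‖ = 3.3541;  C_3 = 3.3541 → taut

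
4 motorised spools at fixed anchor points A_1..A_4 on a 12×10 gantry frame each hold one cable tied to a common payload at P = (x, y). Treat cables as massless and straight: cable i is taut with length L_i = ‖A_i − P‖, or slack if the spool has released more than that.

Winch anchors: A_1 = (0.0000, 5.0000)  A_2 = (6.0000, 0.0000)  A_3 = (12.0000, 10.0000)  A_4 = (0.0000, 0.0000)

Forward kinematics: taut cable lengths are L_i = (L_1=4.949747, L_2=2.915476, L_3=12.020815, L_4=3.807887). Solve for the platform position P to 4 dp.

(3.5000, 1.5000)

each cable: (A_i−P)·(A_i−P) = L_i²; let c_i = ‖A_i‖²−L_i²
c_1 = 0.0000+25.0000−24.5000 = 0.5000
row 1: -12.0000x + 10.0000y = -27.0000  (c_2=27.5000)
row 2: -24.0000x − 10.0000y = -99.0000  (c_3=99.5000)
row 3: 0.0000x + 10.0000y = 15.0000  (c_4=-14.5000)
Cramer on rows 1–2 → x = 3.5000, y = 1.5000
check cable 4: ‖A_4−P‖² = 14.5000 ≈ L_4² = 14.5000 ✓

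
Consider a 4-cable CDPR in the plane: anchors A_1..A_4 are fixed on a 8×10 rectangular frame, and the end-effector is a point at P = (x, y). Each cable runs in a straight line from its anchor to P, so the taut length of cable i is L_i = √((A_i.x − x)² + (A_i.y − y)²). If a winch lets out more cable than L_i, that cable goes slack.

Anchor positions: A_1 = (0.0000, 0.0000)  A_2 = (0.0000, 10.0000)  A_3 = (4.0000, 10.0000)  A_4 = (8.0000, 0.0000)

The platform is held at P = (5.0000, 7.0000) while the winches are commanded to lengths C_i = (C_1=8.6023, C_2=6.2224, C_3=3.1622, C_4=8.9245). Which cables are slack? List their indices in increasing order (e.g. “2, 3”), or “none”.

2, 4

cable 1: √((-5.0000)²+(-7.0000)²)=8.6023, C_1=8.6023: taut
cable 2: √((-5.0000)²+(3.0000)²)=5.8310, C_2=6.2224: slack
cable 3: √((-1.0000)²+(3.0000)²)=3.1623, C_3=3.1622: taut
cable 4: √((3.0000)²+(-7.0000)²)=7.6158, C_4=8.9245: slack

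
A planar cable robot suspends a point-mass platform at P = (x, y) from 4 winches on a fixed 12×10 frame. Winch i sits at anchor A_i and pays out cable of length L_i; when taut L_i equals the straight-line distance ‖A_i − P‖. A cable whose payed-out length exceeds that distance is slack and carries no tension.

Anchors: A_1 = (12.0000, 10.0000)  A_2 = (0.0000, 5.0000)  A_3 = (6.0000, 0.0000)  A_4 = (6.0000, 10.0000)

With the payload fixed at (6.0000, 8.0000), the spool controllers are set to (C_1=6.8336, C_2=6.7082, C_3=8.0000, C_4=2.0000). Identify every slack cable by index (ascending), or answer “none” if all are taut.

1

i=1: geometric 6.3246 vs commanded 6.8336 ⇒ slack
i=2: geometric 6.7082 vs commanded 6.7082 ⇒ taut
i=3: geometric 8.0000 vs commanded 8.0000 ⇒ taut
i=4: geometric 2.0000 vs commanded 2.0000 ⇒ taut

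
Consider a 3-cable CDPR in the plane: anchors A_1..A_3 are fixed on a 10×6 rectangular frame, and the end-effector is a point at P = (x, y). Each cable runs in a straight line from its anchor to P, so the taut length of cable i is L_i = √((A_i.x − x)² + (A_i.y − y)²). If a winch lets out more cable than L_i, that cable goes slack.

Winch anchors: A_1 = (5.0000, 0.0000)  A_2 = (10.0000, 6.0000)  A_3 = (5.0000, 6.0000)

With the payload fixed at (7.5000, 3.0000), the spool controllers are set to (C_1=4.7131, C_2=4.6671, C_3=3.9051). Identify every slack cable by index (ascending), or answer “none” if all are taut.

i=1: geometric 3.9051 vs commanded 4.7131 ⇒ slack
i=2: geometric 3.9051 vs commanded 4.6671 ⇒ slack
i=3: geometric 3.9051 vs commanded 3.9051 ⇒ taut

1, 2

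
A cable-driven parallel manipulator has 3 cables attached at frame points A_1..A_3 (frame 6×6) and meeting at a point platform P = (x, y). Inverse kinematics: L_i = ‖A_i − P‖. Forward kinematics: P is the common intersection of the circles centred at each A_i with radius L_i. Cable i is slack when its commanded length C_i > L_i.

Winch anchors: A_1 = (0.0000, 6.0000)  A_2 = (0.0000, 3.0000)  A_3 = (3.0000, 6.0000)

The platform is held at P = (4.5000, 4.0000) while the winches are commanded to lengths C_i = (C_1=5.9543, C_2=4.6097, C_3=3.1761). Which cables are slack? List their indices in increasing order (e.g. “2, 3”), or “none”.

1, 3

cable 1: √((-4.5000)²+(2.0000)²)=4.9244, C_1=5.9543: slack
cable 2: √((-4.5000)²+(-1.0000)²)=4.6098, C_2=4.6097: taut
cable 3: √((-1.5000)²+(2.0000)²)=2.5000, C_3=3.1761: slack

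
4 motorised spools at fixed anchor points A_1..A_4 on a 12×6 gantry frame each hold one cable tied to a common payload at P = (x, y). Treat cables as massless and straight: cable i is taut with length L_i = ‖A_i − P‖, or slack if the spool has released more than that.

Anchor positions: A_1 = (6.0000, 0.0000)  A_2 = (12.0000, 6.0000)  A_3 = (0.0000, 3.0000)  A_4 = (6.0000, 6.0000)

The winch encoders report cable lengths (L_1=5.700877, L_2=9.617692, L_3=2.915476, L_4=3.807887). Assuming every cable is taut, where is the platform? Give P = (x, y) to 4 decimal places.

circle eqns → linear via eq_j − eq_1; set k_j = A_j·A_j − L_j²
k_1 = 36.0000+0.0000−32.5000 = 3.5000
-12.0000·x − 12.0000·y = k_1−k_2 = -84.0000
12.0000·x − 6.0000·y = k_1−k_3 = 3.0000
0.0000·x − 12.0000·y = k_1−k_4 = -54.0000
solve first two rows → x=2.5000, y=4.5000
check cable 4: ‖A_4−P‖² = 14.5000 ≈ L_4² = 14.5000 ✓

(2.5000, 4.5000)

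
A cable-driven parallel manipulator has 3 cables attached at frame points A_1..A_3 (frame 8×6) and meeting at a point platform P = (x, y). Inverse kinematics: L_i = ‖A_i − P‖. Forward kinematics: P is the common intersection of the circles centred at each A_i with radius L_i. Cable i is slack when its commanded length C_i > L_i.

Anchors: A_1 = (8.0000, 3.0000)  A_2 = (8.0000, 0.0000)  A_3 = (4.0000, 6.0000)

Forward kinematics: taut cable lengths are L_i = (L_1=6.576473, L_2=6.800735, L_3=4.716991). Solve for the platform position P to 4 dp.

(1.5000, 2.0000)

expand ‖A_i−P‖²=L_i² and subtract eq 1 (k_i ≔ ‖A_i‖²−L_i²)
k_1 = 64.0000+9.0000−43.2500 = 29.7500
eq1−eq2 → [0.0000  6.0000]·P = 12.0000
eq1−eq3 → [8.0000  -6.0000]·P = 0.0000
2×2 solve → P = (1.5000, 2.0000)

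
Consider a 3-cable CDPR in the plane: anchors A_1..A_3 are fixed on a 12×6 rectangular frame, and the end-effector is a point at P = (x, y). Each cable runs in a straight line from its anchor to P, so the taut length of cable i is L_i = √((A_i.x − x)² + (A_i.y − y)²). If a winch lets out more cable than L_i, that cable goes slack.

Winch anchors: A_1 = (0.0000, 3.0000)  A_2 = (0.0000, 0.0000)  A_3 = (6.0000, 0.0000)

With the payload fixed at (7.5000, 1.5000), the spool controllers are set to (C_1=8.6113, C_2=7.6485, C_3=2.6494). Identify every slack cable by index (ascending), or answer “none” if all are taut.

1, 3

i=1: geometric 7.6485 vs commanded 8.6113 ⇒ slack
i=2: geometric 7.6485 vs commanded 7.6485 ⇒ taut
i=3: geometric 2.1213 vs commanded 2.6494 ⇒ slack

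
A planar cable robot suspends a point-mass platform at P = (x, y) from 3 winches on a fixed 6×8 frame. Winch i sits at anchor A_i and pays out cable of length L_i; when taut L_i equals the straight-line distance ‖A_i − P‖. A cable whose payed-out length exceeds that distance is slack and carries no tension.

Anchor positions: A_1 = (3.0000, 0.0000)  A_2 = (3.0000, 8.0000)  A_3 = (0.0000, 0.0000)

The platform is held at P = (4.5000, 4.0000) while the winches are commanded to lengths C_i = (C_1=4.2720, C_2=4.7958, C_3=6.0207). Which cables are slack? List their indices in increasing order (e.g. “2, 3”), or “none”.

i=1: geometric 4.2720 vs commanded 4.2720 ⇒ taut
i=2: geometric 4.2720 vs commanded 4.7958 ⇒ slack
i=3: geometric 6.0208 vs commanded 6.0207 ⇒ taut

2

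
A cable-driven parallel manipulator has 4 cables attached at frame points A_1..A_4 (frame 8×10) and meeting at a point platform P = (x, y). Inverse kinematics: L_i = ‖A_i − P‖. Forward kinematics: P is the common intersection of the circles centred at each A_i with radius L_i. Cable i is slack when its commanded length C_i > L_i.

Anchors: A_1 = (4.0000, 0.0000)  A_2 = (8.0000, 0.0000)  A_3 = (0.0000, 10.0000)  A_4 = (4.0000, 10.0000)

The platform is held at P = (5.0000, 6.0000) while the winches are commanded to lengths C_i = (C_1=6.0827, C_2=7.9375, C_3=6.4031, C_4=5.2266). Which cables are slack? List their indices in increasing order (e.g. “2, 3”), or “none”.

cable 1: L_1 = ‖A_1−P‖ = 6.0828;  C_1 = 6.0827 → taut
cable 2: L_2 = ‖A_2−P‖ = 6.7082;  C_2 = 7.9375 → slack
cable 3: L_3 = ‖A_3−P‖ = 6.4031;  C_3 = 6.4031 → taut
cable 4: L_4 = ‖A_4−P‖ = 4.1231;  C_4 = 5.2266 → slack

2, 4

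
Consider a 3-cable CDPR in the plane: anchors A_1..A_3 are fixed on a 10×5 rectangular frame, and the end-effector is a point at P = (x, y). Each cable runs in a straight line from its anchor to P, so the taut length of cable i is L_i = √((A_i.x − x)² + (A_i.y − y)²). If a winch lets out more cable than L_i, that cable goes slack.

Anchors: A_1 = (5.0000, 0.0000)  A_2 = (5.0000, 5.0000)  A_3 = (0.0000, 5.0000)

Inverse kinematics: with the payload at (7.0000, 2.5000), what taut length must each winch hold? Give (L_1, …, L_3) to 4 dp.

(3.2016, 3.2016, 7.4330)

L_1 = √((5.0000−7.0000)² + (0.0000−2.5000)²) = 3.2016
L_2 = √((5.0000−7.0000)² + (5.0000−2.5000)²) = 3.2016
L_3 = √((0.0000−7.0000)² + (5.0000−2.5000)²) = 7.4330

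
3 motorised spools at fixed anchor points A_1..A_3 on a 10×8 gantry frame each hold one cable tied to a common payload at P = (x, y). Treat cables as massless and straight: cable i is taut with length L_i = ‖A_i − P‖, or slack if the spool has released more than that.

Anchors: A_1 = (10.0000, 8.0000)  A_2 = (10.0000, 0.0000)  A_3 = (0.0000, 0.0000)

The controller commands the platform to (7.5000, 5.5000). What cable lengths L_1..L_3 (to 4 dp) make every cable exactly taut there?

(3.5355, 6.0415, 9.3005)

L_1 = √((10.0000−7.5000)² + (8.0000−5.5000)²) = 3.5355
L_2 = √((10.0000−7.5000)² + (0.0000−5.5000)²) = 6.0415
L_3 = √((0.0000−7.5000)² + (0.0000−5.5000)²) = 9.3005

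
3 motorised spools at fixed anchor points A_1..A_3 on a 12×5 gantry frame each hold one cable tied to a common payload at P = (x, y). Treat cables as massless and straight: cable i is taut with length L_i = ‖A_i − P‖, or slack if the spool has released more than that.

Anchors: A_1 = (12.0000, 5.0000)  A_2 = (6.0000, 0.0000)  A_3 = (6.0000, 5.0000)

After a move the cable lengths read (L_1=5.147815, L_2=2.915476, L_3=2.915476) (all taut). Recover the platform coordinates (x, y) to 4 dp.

(7.5000, 2.5000)

expand ‖A_i−P‖²=L_i² and subtract eq 1 (q_i ≔ ‖A_i‖²−L_i²)
q_1 = 144.0000+25.0000−26.5000 = 142.5000
eq1−eq2 → [12.0000  10.0000]·P = 115.0000
eq1−eq3 → [12.0000  0.0000]·P = 90.0000
2×2 solve → P = (7.5000, 2.5000)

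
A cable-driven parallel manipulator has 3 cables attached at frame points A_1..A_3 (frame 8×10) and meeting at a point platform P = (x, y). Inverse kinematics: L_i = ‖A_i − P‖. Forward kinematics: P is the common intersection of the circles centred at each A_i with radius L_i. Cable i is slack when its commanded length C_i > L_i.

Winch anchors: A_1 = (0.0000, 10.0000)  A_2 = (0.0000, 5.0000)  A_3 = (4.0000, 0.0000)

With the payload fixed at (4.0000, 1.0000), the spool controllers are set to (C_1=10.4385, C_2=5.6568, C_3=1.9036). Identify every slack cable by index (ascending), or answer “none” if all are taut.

1, 3

cable 1: L_1 = ‖A_1−P‖ = 9.8489;  C_1 = 10.4385 → slack
cable 2: L_2 = ‖A_2−P‖ = 5.6569;  C_2 = 5.6568 → taut
cable 3: L_3 = ‖A_3−P‖ = 1.0000;  C_3 = 1.9036 → slack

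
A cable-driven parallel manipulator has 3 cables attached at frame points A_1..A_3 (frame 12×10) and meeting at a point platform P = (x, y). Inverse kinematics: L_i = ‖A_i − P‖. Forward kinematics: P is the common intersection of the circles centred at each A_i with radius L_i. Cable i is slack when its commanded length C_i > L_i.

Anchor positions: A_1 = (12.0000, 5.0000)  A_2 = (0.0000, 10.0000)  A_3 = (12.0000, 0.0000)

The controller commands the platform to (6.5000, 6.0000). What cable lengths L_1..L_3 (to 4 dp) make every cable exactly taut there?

(5.5902, 7.6322, 8.1394)

L_1 = √((12.0000−6.5000)² + (5.0000−6.0000)²) = 5.5902
L_2 = √((0.0000−6.5000)² + (10.0000−6.0000)²) = 7.6322
L_3 = √((12.0000−6.5000)² + (0.0000−6.0000)²) = 8.1394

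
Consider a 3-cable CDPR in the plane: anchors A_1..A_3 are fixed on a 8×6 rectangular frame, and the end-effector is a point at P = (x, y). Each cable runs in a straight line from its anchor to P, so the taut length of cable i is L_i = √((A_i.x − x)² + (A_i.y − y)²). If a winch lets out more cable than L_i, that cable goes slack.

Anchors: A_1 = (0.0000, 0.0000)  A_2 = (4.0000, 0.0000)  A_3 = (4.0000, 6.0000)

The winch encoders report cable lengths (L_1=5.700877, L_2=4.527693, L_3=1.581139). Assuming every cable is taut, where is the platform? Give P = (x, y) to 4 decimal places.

(3.5000, 4.5000)

circle eqns → linear via eq_j − eq_1; set c_j = A_j·A_j − L_j²
c_1 = 0.0000+0.0000−32.5000 = -32.5000
-8.0000·x + 0.0000·y = c_1−c_2 = -28.0000
-8.0000·x − 12.0000·y = c_1−c_3 = -82.0000
solve first two rows → x=3.5000, y=4.5000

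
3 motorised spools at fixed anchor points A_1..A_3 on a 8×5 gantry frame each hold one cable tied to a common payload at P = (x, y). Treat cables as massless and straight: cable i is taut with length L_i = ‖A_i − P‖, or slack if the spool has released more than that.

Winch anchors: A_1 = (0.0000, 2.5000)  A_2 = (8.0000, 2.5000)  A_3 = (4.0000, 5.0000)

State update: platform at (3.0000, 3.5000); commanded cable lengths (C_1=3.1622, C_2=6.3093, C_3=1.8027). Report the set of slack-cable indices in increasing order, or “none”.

i=1: geometric 3.1623 vs commanded 3.1622 ⇒ taut
i=2: geometric 5.0990 vs commanded 6.3093 ⇒ slack
i=3: geometric 1.8028 vs commanded 1.8027 ⇒ taut

2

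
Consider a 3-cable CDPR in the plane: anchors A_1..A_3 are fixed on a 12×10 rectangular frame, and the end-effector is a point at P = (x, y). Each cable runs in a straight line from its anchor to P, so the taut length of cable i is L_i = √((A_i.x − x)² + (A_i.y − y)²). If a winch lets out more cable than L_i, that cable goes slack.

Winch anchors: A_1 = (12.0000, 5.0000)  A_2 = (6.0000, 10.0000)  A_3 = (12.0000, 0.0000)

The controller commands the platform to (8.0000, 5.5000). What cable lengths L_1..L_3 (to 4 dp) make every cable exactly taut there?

L_1 = √((12.0000−8.0000)² + (5.0000−5.5000)²) = 4.0311
L_2 = √((6.0000−8.0000)² + (10.0000−5.5000)²) = 4.9244
L_3 = √((12.0000−8.0000)² + (0.0000−5.5000)²) = 6.8007

(4.0311, 4.9244, 6.8007)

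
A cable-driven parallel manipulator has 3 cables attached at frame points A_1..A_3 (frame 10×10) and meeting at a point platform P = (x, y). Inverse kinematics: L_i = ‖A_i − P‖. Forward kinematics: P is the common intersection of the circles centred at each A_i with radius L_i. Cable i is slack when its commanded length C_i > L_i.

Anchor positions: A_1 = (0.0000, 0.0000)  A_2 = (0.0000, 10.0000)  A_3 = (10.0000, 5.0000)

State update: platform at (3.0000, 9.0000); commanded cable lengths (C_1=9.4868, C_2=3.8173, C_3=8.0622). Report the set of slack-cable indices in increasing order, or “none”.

2

cable 1: √((-3.0000)²+(-9.0000)²)=9.4868, C_1=9.4868: taut
cable 2: √((-3.0000)²+(1.0000)²)=3.1623, C_2=3.8173: slack
cable 3: √((7.0000)²+(-4.0000)²)=8.0623, C_3=8.0622: taut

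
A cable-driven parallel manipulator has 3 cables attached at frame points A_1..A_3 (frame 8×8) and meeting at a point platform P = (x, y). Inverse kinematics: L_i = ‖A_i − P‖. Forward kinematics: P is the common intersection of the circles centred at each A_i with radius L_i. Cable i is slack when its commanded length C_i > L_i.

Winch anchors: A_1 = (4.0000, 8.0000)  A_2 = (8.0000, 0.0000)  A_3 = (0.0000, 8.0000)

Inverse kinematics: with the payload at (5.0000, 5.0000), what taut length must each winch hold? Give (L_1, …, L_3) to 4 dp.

(3.1623, 5.8310, 5.8310)

L_1 = √((4.0000−5.0000)² + (8.0000−5.0000)²) = 3.1623
L_2 = √((8.0000−5.0000)² + (0.0000−5.0000)²) = 5.8310
L_3 = √((0.0000−5.0000)² + (8.0000−5.0000)²) = 5.8310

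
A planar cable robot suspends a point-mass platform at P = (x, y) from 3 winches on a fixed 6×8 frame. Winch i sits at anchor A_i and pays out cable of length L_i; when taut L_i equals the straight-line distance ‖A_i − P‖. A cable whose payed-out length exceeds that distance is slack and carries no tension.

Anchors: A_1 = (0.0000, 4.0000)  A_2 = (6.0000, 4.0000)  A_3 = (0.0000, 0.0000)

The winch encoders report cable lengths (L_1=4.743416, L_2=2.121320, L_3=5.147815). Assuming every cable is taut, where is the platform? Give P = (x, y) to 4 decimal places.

expand ‖A_i−P‖²=L_i² and subtract eq 1 (q_i ≔ ‖A_i‖²−L_i²)
q_1 = 0.0000+16.0000−22.5000 = -6.5000
eq1−eq2 → [-12.0000  0.0000]·P = -54.0000
eq1−eq3 → [0.0000  8.0000]·P = 20.0000
2×2 solve → P = (4.5000, 2.5000)

(4.5000, 2.5000)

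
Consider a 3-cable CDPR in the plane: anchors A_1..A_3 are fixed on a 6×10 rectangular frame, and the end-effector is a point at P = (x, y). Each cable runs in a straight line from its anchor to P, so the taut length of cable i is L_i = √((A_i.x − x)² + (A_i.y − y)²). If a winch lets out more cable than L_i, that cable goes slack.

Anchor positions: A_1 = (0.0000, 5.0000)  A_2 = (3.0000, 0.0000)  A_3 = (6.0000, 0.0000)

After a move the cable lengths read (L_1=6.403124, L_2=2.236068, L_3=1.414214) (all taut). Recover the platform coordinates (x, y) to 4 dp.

expand ‖A_i−P‖²=L_i² and subtract eq 1 (c_i ≔ ‖A_i‖²−L_i²)
c_1 = 0.0000+25.0000−41.0000 = -16.0000
eq1−eq2 → [-6.0000  10.0000]·P = -20.0000
eq1−eq3 → [-12.0000  10.0000]·P = -50.0000
2×2 solve → P = (5.0000, 1.0000)

(5.0000, 1.0000)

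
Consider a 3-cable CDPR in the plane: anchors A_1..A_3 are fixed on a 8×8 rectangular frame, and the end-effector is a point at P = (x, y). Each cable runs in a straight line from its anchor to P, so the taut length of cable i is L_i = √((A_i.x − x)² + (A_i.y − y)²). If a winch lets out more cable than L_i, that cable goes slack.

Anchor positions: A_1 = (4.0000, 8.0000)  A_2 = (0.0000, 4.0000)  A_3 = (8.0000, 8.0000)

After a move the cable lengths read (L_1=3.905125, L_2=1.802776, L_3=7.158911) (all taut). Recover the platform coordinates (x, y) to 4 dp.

expand ‖A_i−P‖²=L_i² and subtract eq 1 (k_i ≔ ‖A_i‖²−L_i²)
k_1 = 16.0000+64.0000−15.2500 = 64.7500
eq1−eq2 → [8.0000  8.0000]·P = 52.0000
eq1−eq3 → [-8.0000  0.0000]·P = -12.0000
2×2 solve → P = (1.5000, 5.0000)

(1.5000, 5.0000)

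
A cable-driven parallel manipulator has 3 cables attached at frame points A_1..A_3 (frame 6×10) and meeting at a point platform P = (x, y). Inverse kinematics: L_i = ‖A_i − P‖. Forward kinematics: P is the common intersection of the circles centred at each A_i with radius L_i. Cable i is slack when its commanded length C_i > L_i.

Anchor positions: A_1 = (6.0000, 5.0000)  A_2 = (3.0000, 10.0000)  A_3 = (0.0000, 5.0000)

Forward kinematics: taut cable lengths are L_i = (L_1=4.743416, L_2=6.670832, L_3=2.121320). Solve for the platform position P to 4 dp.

(1.5000, 3.5000)

each cable: (A_i−P)·(A_i−P) = L_i²; let q_i = ‖A_i‖²−L_i²
q_1 = 36.0000+25.0000−22.5000 = 38.5000
row 1: 6.0000x − 10.0000y = -26.0000  (q_2=64.5000)
row 2: 12.0000x + 0.0000y = 18.0000  (q_3=20.5000)
Cramer on rows 1–2 → x = 1.5000, y = 3.5000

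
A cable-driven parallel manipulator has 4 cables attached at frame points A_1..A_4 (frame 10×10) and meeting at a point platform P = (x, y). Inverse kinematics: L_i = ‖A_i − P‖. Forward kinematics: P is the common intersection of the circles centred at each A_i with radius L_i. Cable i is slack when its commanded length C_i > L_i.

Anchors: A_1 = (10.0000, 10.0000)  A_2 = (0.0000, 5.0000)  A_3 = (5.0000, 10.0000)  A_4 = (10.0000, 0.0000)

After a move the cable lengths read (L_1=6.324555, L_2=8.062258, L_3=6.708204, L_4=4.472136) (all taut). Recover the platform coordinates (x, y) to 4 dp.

each cable: (A_i−P)·(A_i−P) = L_i²; let c_i = ‖A_i‖²−L_i²
c_1 = 100.0000+100.0000−40.0000 = 160.0000
row 1: 20.0000x + 10.0000y = 200.0000  (c_2=-40.0000)
row 2: 10.0000x + 0.0000y = 80.0000  (c_3=80.0000)
row 3: 0.0000x + 20.0000y = 80.0000  (c_4=80.0000)
Cramer on rows 1–2 → x = 8.0000, y = 4.0000
check cable 4: ‖A_4−P‖² = 20.0000 ≈ L_4² = 20.0000 ✓

(8.0000, 4.0000)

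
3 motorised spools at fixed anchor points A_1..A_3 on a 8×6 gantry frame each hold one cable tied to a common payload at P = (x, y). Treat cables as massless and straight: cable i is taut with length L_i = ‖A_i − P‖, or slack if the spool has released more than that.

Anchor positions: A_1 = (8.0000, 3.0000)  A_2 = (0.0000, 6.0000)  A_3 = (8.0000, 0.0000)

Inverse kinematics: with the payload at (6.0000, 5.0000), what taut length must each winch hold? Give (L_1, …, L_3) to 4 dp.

(2.8284, 6.0828, 5.3852)

L_1: Δ = A_1−P = (2.0000, -2.0000) → ‖Δ‖ = √8.0000 = 2.8284
L_2: Δ = A_2−P = (-6.0000, 1.0000) → ‖Δ‖ = √37.0000 = 6.0828
L_3: Δ = A_3−P = (2.0000, -5.0000) → ‖Δ‖ = √29.0000 = 5.3852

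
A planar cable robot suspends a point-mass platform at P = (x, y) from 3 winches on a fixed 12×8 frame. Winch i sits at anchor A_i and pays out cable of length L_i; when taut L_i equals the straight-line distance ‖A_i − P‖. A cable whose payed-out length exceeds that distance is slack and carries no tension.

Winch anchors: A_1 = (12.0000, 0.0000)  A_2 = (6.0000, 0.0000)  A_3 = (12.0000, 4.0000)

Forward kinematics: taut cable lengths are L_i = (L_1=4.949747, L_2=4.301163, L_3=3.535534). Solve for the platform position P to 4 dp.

(8.5000, 3.5000)

circle eqns → linear via eq_j − eq_1; set k_j = A_j·A_j − L_j²
k_1 = 144.0000+0.0000−24.5000 = 119.5000
12.0000·x + 0.0000·y = k_1−k_2 = 102.0000
0.0000·x − 8.0000·y = k_1−k_3 = -28.0000
solve first two rows → x=8.5000, y=3.5000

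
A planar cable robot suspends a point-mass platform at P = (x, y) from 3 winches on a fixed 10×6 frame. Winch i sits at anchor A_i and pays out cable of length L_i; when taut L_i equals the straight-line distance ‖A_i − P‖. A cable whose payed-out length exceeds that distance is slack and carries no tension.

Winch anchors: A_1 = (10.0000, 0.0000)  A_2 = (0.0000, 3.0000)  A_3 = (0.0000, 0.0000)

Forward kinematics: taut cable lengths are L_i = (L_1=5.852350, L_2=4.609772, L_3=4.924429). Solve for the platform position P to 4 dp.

circle eqns → linear via eq_j − eq_1; set q_j = A_j·A_j − L_j²
q_1 = 100.0000+0.0000−34.2500 = 65.7500
20.0000·x − 6.0000·y = q_1−q_2 = 78.0000
20.0000·x + 0.0000·y = q_1−q_3 = 90.0000
solve first two rows → x=4.5000, y=2.0000

(4.5000, 2.0000)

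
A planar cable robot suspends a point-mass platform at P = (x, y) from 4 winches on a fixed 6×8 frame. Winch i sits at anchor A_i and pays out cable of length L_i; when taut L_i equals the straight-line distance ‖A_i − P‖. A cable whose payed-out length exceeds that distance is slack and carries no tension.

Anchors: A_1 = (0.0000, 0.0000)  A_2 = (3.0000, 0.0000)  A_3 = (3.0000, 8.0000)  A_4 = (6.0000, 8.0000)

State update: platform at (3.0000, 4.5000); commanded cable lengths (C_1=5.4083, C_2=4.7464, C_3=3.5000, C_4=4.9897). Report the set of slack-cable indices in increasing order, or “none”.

2, 4

i=1: geometric 5.4083 vs commanded 5.4083 ⇒ taut
i=2: geometric 4.5000 vs commanded 4.7464 ⇒ slack
i=3: geometric 3.5000 vs commanded 3.5000 ⇒ taut
i=4: geometric 4.6098 vs commanded 4.9897 ⇒ slack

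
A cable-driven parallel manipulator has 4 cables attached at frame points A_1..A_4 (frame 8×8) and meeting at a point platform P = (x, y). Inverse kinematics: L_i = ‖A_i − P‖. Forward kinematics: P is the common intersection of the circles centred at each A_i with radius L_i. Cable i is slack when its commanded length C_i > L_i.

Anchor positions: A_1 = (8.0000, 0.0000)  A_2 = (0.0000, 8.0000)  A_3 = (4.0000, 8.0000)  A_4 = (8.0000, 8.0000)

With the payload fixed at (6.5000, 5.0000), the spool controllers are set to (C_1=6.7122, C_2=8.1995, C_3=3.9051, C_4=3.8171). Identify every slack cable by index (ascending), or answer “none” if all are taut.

i=1: geometric 5.2202 vs commanded 6.7122 ⇒ slack
i=2: geometric 7.1589 vs commanded 8.1995 ⇒ slack
i=3: geometric 3.9051 vs commanded 3.9051 ⇒ taut
i=4: geometric 3.3541 vs commanded 3.8171 ⇒ slack

1, 2, 4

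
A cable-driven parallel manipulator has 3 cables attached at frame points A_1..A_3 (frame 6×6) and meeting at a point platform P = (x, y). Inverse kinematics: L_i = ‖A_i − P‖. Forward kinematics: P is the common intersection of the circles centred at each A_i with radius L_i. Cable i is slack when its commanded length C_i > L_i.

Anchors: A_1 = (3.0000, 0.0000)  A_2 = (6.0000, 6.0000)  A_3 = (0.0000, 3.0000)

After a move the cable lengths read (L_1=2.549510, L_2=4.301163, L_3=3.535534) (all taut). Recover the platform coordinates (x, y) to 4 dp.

(3.5000, 2.5000)

circle eqns → linear via eq_j − eq_1; set c_j = A_j·A_j − L_j²
c_1 = 9.0000+0.0000−6.5000 = 2.5000
-6.0000·x − 12.0000·y = c_1−c_2 = -51.0000
6.0000·x − 6.0000·y = c_1−c_3 = 6.0000
solve first two rows → x=3.5000, y=2.5000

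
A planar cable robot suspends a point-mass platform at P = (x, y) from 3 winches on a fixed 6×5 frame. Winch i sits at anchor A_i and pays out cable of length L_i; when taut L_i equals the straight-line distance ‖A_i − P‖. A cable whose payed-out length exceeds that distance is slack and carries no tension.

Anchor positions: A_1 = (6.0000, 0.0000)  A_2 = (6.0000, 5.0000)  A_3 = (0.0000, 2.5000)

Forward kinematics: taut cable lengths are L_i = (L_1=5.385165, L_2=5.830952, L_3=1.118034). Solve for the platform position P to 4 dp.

(1.0000, 2.0000)

each cable: (A_i−P)·(A_i−P) = L_i²; let q_i = ‖A_i‖²−L_i²
q_1 = 36.0000+0.0000−29.0000 = 7.0000
row 1: 0.0000x − 10.0000y = -20.0000  (q_2=27.0000)
row 2: 12.0000x − 5.0000y = 2.0000  (q_3=5.0000)
Cramer on rows 1–2 → x = 1.0000, y = 2.0000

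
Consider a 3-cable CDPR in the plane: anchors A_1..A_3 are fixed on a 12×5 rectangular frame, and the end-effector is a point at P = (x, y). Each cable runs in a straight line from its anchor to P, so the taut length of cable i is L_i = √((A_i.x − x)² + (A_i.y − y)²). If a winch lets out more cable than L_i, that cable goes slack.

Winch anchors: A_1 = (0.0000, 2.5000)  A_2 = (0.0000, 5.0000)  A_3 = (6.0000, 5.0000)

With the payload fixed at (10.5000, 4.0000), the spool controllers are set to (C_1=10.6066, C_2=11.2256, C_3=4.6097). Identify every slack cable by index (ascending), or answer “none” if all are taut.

2

i=1: geometric 10.6066 vs commanded 10.6066 ⇒ taut
i=2: geometric 10.5475 vs commanded 11.2256 ⇒ slack
i=3: geometric 4.6098 vs commanded 4.6097 ⇒ taut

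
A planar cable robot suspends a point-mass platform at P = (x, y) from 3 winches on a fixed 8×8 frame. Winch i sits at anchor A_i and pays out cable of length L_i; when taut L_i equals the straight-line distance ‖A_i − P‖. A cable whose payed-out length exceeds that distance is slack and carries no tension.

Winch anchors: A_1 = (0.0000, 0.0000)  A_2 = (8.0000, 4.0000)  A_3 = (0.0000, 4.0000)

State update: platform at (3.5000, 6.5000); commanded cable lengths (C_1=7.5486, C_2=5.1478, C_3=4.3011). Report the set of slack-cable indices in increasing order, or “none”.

cable 1: √((-3.5000)²+(-6.5000)²)=7.3824, C_1=7.5486: slack
cable 2: √((4.5000)²+(-2.5000)²)=5.1478, C_2=5.1478: taut
cable 3: √((-3.5000)²+(-2.5000)²)=4.3012, C_3=4.3011: taut

1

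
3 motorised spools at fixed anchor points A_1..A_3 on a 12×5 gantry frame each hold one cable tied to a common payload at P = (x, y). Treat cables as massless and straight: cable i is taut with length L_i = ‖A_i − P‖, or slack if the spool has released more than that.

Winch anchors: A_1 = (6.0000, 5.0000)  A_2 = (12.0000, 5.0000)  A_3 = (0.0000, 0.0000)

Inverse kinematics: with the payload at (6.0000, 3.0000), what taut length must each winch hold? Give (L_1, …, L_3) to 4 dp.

(2.0000, 6.3246, 6.7082)

L_1: Δ = A_1−P = (0.0000, 2.0000) → ‖Δ‖ = √4.0000 = 2.0000
L_2: Δ = A_2−P = (6.0000, 2.0000) → ‖Δ‖ = √40.0000 = 6.3246
L_3: Δ = A_3−P = (-6.0000, -3.0000) → ‖Δ‖ = √45.0000 = 6.7082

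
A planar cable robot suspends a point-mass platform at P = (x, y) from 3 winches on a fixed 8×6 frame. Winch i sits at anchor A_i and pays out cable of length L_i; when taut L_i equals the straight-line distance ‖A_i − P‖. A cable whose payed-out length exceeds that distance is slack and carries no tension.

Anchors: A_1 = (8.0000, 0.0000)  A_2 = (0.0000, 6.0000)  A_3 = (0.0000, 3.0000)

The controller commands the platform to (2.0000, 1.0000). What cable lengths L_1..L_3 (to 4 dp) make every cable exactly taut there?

L_1 = √((8.0000−2.0000)² + (0.0000−1.0000)²) = 6.0828
L_2 = √((0.0000−2.0000)² + (6.0000−1.0000)²) = 5.3852
L_3 = √((0.0000−2.0000)² + (3.0000−1.0000)²) = 2.8284

(6.0828, 5.3852, 2.8284)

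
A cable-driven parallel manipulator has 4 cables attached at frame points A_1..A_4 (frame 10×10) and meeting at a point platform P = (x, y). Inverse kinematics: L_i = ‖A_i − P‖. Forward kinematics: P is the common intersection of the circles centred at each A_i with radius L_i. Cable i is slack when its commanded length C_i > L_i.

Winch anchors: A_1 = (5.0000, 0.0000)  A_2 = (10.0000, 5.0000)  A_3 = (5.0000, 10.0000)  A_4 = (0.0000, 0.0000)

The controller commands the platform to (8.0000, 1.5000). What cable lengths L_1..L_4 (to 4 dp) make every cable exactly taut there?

(3.3541, 4.0311, 9.0139, 8.1394)

cable 1: Δx=-3.0000, Δy=-1.5000; L_1 = √(Δx²+Δy²) = 3.3541
cable 2: Δx=2.0000, Δy=3.5000; L_2 = √(Δx²+Δy²) = 4.0311
cable 3: Δx=-3.0000, Δy=8.5000; L_3 = √(Δx²+Δy²) = 9.0139
cable 4: Δx=-8.0000, Δy=-1.5000; L_4 = √(Δx²+Δy²) = 8.1394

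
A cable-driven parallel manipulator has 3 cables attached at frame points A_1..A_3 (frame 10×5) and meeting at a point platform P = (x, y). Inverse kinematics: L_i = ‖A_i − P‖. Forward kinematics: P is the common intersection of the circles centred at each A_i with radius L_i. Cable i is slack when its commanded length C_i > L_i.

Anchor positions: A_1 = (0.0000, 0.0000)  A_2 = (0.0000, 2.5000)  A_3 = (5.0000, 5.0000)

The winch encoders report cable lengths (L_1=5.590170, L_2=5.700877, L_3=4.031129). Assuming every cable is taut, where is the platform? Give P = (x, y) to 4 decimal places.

each cable: (A_i−P)·(A_i−P) = L_i²; let c_i = ‖A_i‖²−L_i²
c_1 = 0.0000+0.0000−31.2500 = -31.2500
row 1: 0.0000x − 5.0000y = -5.0000  (c_2=-26.2500)
row 2: -10.0000x − 10.0000y = -65.0000  (c_3=33.7500)
Cramer on rows 1–2 → x = 5.5000, y = 1.0000

(5.5000, 1.0000)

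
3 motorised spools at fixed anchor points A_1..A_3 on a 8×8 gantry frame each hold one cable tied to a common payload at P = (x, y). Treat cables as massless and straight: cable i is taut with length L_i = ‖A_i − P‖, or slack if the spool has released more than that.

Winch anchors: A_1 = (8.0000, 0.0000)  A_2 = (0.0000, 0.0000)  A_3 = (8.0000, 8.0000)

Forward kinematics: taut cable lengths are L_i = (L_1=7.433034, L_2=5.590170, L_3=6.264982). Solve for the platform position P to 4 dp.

(2.5000, 5.0000)

expand ‖A_i−P‖²=L_i² and subtract eq 1 (c_i ≔ ‖A_i‖²−L_i²)
c_1 = 64.0000+0.0000−55.2500 = 8.7500
eq1−eq2 → [16.0000  0.0000]·P = 40.0000
eq1−eq3 → [0.0000  -16.0000]·P = -80.0000
2×2 solve → P = (2.5000, 5.0000)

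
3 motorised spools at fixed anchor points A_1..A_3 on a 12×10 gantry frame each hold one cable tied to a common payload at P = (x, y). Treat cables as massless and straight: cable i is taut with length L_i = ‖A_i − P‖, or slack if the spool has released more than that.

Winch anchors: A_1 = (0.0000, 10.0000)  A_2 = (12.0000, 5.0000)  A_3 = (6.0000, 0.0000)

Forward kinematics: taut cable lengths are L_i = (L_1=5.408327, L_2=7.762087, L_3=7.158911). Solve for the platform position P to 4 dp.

(4.5000, 7.0000)

expand ‖A_i−P‖²=L_i² and subtract eq 1 (c_i ≔ ‖A_i‖²−L_i²)
c_1 = 0.0000+100.0000−29.2500 = 70.7500
eq1−eq2 → [-24.0000  10.0000]·P = -38.0000
eq1−eq3 → [-12.0000  20.0000]·P = 86.0000
2×2 solve → P = (4.5000, 7.0000)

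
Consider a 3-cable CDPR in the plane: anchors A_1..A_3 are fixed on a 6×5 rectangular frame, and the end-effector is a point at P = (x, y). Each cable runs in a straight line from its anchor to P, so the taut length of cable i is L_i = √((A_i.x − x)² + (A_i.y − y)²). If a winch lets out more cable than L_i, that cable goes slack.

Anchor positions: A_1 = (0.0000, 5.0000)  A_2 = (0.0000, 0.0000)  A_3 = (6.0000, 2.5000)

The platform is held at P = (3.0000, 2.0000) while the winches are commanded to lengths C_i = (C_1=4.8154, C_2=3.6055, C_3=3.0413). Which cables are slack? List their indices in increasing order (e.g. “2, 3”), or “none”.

1

cable 1: L_1 = ‖A_1−P‖ = 4.2426;  C_1 = 4.8154 → slack
cable 2: L_2 = ‖A_2−P‖ = 3.6056;  C_2 = 3.6055 → taut
cable 3: L_3 = ‖A_3−P‖ = 3.0414;  C_3 = 3.0413 → taut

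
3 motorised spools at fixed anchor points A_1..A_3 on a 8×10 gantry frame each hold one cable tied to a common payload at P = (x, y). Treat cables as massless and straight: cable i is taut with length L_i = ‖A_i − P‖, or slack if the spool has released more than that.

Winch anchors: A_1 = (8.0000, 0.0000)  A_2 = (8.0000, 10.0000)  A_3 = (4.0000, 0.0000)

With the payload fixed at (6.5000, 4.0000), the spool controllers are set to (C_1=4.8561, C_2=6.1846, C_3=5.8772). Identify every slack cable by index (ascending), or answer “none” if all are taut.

cable 1: L_1 = ‖A_1−P‖ = 4.2720;  C_1 = 4.8561 → slack
cable 2: L_2 = ‖A_2−P‖ = 6.1847;  C_2 = 6.1846 → taut
cable 3: L_3 = ‖A_3−P‖ = 4.7170;  C_3 = 5.8772 → slack

1, 3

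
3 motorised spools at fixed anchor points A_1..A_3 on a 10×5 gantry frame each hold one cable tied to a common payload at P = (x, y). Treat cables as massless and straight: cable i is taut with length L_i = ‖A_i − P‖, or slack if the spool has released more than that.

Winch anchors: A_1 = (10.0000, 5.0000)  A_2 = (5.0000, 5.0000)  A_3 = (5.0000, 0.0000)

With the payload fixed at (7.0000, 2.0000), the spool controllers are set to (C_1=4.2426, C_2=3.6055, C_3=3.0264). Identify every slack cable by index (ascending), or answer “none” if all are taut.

cable 1: √((3.0000)²+(3.0000)²)=4.2426, C_1=4.2426: taut
cable 2: √((-2.0000)²+(3.0000)²)=3.6056, C_2=3.6055: taut
cable 3: √((-2.0000)²+(-2.0000)²)=2.8284, C_3=3.0264: slack

3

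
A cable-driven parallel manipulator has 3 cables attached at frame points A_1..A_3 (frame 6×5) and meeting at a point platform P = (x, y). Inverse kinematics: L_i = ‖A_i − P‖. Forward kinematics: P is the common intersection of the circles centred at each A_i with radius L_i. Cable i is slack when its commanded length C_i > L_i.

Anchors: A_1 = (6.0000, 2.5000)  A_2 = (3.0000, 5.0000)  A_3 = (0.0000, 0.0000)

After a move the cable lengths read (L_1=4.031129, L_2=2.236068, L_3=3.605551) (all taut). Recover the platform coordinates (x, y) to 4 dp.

expand ‖A_i−P‖²=L_i² and subtract eq 1 (q_i ≔ ‖A_i‖²−L_i²)
q_1 = 36.0000+6.2500−16.2500 = 26.0000
eq1−eq2 → [6.0000  -5.0000]·P = -3.0000
eq1−eq3 → [12.0000  5.0000]·P = 39.0000
2×2 solve → P = (2.0000, 3.0000)

(2.0000, 3.0000)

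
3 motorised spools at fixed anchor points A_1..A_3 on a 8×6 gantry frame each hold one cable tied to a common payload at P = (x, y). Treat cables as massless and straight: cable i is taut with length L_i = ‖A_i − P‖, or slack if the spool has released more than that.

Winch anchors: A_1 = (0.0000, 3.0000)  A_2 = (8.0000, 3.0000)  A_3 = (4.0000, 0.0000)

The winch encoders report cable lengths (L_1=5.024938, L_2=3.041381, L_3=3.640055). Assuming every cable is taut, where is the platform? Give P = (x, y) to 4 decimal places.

circle eqns → linear via eq_j − eq_1; set k_j = A_j·A_j − L_j²
k_1 = 0.0000+9.0000−25.2500 = -16.2500
-16.0000·x + 0.0000·y = k_1−k_2 = -80.0000
-8.0000·x + 6.0000·y = k_1−k_3 = -19.0000
solve first two rows → x=5.0000, y=3.5000

(5.0000, 3.5000)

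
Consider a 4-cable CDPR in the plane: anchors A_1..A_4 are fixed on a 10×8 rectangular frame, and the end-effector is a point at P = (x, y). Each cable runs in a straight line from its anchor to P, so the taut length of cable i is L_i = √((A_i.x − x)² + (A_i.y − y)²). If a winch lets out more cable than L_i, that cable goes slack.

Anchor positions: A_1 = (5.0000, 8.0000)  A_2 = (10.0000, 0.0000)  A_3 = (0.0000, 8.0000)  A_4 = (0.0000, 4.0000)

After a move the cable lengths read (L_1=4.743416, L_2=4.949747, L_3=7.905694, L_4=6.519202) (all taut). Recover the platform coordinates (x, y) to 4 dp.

(6.5000, 3.5000)

circle eqns → linear via eq_j − eq_1; set k_j = A_j·A_j − L_j²
k_1 = 25.0000+64.0000−22.5000 = 66.5000
-10.0000·x + 16.0000·y = k_1−k_2 = -9.0000
10.0000·x + 0.0000·y = k_1−k_3 = 65.0000
10.0000·x + 8.0000·y = k_1−k_4 = 93.0000
solve first two rows → x=6.5000, y=3.5000
check cable 4: ‖A_4−P‖² = 42.5000 ≈ L_4² = 42.5000 ✓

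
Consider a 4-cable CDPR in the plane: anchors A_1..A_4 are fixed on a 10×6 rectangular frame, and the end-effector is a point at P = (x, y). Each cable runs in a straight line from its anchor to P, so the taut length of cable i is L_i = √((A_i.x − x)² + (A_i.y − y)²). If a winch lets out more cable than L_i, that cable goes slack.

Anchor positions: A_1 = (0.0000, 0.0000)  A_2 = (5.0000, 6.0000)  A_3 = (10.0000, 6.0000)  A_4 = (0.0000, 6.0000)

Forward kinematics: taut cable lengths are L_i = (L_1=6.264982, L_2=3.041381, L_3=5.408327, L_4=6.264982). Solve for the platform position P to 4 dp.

(5.5000, 3.0000)

expand ‖A_i−P‖²=L_i² and subtract eq 1 (q_i ≔ ‖A_i‖²−L_i²)
q_1 = 0.0000+0.0000−39.2500 = -39.2500
eq1−eq2 → [-10.0000  -12.0000]·P = -91.0000
eq1−eq3 → [-20.0000  -12.0000]·P = -146.0000
eq1−eq4 → [0.0000  -12.0000]·P = -36.0000
2×2 solve → P = (5.5000, 3.0000)
check cable 4: ‖A_4−P‖² = 39.2500 ≈ L_4² = 39.2500 ✓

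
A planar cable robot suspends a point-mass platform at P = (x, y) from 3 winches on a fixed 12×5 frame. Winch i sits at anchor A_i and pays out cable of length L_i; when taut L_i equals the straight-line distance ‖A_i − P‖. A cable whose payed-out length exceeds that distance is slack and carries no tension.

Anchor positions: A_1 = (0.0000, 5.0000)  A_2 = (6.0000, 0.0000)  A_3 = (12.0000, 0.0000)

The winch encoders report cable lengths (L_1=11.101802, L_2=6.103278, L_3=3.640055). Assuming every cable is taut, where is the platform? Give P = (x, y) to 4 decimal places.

each cable: (A_i−P)·(A_i−P) = L_i²; let c_i = ‖A_i‖²−L_i²
c_1 = 0.0000+25.0000−123.2500 = -98.2500
row 1: -12.0000x + 10.0000y = -97.0000  (c_2=-1.2500)
row 2: -24.0000x + 10.0000y = -229.0000  (c_3=130.7500)
Cramer on rows 1–2 → x = 11.0000, y = 3.5000

(11.0000, 3.5000)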